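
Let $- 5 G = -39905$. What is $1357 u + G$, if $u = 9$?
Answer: $20194$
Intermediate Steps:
$G = 7981$ ($G = \left(- \frac{1}{5}\right) \left(-39905\right) = 7981$)
$1357 u + G = 1357 \cdot 9 + 7981 = 12213 + 7981 = 20194$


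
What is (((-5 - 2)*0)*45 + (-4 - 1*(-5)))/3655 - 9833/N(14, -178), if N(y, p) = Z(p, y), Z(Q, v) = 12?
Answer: -35939603/43860 ≈ -819.42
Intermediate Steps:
N(y, p) = 12
(((-5 - 2)*0)*45 + (-4 - 1*(-5)))/3655 - 9833/N(14, -178) = (((-5 - 2)*0)*45 + (-4 - 1*(-5)))/3655 - 9833/12 = (-7*0*45 + (-4 + 5))*(1/3655) - 9833*1/12 = (0*45 + 1)*(1/3655) - 9833/12 = (0 + 1)*(1/3655) - 9833/12 = 1*(1/3655) - 9833/12 = 1/3655 - 9833/12 = -35939603/43860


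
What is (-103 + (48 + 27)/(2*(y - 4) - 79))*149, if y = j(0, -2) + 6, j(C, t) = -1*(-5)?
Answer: -201746/13 ≈ -15519.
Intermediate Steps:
j(C, t) = 5
y = 11 (y = 5 + 6 = 11)
(-103 + (48 + 27)/(2*(y - 4) - 79))*149 = (-103 + (48 + 27)/(2*(11 - 4) - 79))*149 = (-103 + 75/(2*7 - 79))*149 = (-103 + 75/(14 - 79))*149 = (-103 + 75/(-65))*149 = (-103 + 75*(-1/65))*149 = (-103 - 15/13)*149 = -1354/13*149 = -201746/13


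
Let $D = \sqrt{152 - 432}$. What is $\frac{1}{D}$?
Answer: $- \frac{i \sqrt{70}}{140} \approx - 0.059761 i$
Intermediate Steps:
$D = 2 i \sqrt{70}$ ($D = \sqrt{-280} = 2 i \sqrt{70} \approx 16.733 i$)
$\frac{1}{D} = \frac{1}{2 i \sqrt{70}} = - \frac{i \sqrt{70}}{140}$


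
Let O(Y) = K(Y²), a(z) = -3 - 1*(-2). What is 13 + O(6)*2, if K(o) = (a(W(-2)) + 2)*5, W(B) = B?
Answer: 23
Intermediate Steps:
a(z) = -1 (a(z) = -3 + 2 = -1)
K(o) = 5 (K(o) = (-1 + 2)*5 = 1*5 = 5)
O(Y) = 5
13 + O(6)*2 = 13 + 5*2 = 13 + 10 = 23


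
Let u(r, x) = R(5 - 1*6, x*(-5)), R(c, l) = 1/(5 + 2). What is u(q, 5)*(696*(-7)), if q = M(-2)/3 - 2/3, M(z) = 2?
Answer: -696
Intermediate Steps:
q = 0 (q = 2/3 - 2/3 = 0)
R(c, l) = 1/7
u(r, x) = 1/7
u(q, 5)*(696*(-7)) = (696*(-7))/7 = (1/7)*(-4872) = -696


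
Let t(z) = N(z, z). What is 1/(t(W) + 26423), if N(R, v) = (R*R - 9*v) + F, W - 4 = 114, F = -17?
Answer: 1/39268 ≈ 2.5466e-5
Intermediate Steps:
W = 118 (W = 4 + 114 = 118)
N(R, v) = -17 + R**2 - 9*v (N(R, v) = (R*R - 9*v) - 17 = (R**2 - 9*v) - 17 = -17 + R**2 - 9*v)
t(z) = -17 + z**2 - 9*z
1/(t(W) + 26423) = 1/((-17 + 118**2 - 9*118) + 26423) = 1/((-17 + 13924 - 1062) + 26423) = 1/(12845 + 26423) = 1/39268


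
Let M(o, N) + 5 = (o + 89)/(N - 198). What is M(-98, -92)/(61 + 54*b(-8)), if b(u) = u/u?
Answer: -1441/33350 ≈ -0.043208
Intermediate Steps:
M(o, N) = -5 + (89 + o)/(-198 + N) (M(o, N) = -5 + (o + 89)/(N - 198) = -5 + (89 + o)/(-198 + N))
b(u) = 1
M(-98, -92)/(61 + 54*b(-8)) = ((1079 - 98 - 5*(-92))/(-198 - 92))/(61 + 54*1) = ((1079 - 98 + 460)/(-290))/(61 + 54) = -1/290*1441/115 = -1441/290*1/115 = -1441/33350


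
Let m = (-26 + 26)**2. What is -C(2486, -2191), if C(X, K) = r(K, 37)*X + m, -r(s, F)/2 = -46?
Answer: -228712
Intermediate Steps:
r(s, F) = 92 (r(s, F) = -2*(-46) = 92)
m = 0 (m = 0**2 = 0)
C(X, K) = 92*X (C(X, K) = 92*X + 0 = 92*X)
-C(2486, -2191) = -92*2486 = -1*228712 = -228712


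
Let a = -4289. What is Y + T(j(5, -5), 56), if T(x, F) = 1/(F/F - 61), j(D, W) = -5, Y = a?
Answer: -257341/60 ≈ -4289.0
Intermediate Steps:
Y = -4289
T(x, F) = -1/60 (T(x, F) = 1/(1 - 61) = 1/(-60) = -1/60)
Y + T(j(5, -5), 56) = -4289 - 1/60 = -257341/60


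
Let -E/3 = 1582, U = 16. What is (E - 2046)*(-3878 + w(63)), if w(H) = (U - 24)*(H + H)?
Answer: 33185712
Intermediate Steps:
E = -4746 (E = -3*1582 = -4746)
w(H) = -16*H (w(H) = (16 - 24)*(H + H) = -16*H)
(E - 2046)*(-3878 + w(63)) = (-4746 - 2046)*(-3878 - 16*63) = -6792*(-3878 - 1008) = -6792*(-4886) = 33185712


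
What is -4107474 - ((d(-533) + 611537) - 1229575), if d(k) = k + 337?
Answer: -3489240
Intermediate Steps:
d(k) = 337 + k
-4107474 - ((d(-533) + 611537) - 1229575) = -4107474 - (((337 - 533) + 611537) - 1229575) = -4107474 - ((-196 + 611537) - 1229575) = -4107474 - (611341 - 1229575) = -4107474 - 1*(-618234) = -4107474 + 618234 = -3489240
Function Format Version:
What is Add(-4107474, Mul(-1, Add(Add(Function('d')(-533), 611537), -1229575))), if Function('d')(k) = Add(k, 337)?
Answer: -3489240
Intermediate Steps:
Function('d')(k) = Add(337, k)
Add(-4107474, Mul(-1, Add(Add(Function('d')(-533), 611537), -1229575))) = Add(-4107474, Mul(-1, Add(Add(Add(337, -533), 611537), -1229575))) = Add(-4107474, Mul(-1, Add(Add(-196, 611537), -1229575))) = Add(-4107474, Mul(-1, Add(611341, -1229575))) = Add(-4107474, Mul(-1, -618234)) = Add(-4107474, 618234) = -3489240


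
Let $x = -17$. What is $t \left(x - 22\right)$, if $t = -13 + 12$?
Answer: $39$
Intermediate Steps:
$t = -1$
$t \left(x - 22\right) = - (-17 - 22) = \left(-1\right) \left(-39\right) = 39$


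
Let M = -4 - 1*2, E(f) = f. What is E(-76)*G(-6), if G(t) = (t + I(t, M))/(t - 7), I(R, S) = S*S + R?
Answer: 1824/13 ≈ 140.31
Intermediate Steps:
M = -6 (M = -4 - 2 = -6)
I(R, S) = R + S² (I(R, S) = S² + R = R + S²)
G(t) = (36 + 2*t)/(-7 + t) (G(t) = (t + (t + (-6)²))/(t - 7) = (t + (t + 36))/(-7 + t) = (t + (36 + t))/(-7 + t) = (36 + 2*t)/(-7 + t))
E(-76)*G(-6) = -152*(18 - 6)/(-7 - 6) = -152*12/(-13) = -152*(-1)*12/13 = -76*(-24/13) = 1824/13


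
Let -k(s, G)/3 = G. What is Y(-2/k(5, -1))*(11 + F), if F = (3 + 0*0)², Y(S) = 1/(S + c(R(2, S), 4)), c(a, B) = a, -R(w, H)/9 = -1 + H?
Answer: 60/43 ≈ 1.3953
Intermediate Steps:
k(s, G) = -3*G
R(w, H) = 9 - 9*H (R(w, H) = -9*(-1 + H) = 9 - 9*H)
Y(S) = 1/(9 - 8*S) (Y(S) = 1/(S + (9 - 9*S)) = 1/(9 - 8*S))
F = 9 (F = (3 + 0)² = 3² = 9)
Y(-2/k(5, -1))*(11 + F) = (-1/(-9 + 8*(-2/((-3*(-1))))))*(11 + 9) = -1/(-9 + 8*(-2/3))*20 = -1/(-9 + 8*(-2*⅓))*20 = -1/(-9 + 8*(-⅔))*20 = -1/(-9 - 16/3)*20 = -1/(-43/3)*20 = -1*(-3/43)*20 = (3/43)*20 = 60/43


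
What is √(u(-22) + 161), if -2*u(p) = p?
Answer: 2*√43 ≈ 13.115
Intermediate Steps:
u(p) = -p/2
√(u(-22) + 161) = √(-½*(-22) + 161) = √(11 + 161) = √172 = 2*√43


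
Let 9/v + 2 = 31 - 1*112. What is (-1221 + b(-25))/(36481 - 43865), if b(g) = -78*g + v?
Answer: -30249/306436 ≈ -0.098712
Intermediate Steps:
v = -9/83 (v = 9/(-2 + (31 - 1*112)) = 9/(-2 + (31 - 112)) = 9/(-2 - 81) = 9/(-83) = 9*(-1/83) = -9/83 ≈ -0.10843)
b(g) = -9/83 - 78*g (b(g) = -78*g - 9/83 = -9/83 - 78*g)
(-1221 + b(-25))/(36481 - 43865) = (-1221 + (-9/83 - 78*(-25)))/(36481 - 43865) = (-1221 + (-9/83 + 1950))/(-7384) = (-1221 + 161841/83)*(-1/7384) = (60498/83)*(-1/7384) = -30249/306436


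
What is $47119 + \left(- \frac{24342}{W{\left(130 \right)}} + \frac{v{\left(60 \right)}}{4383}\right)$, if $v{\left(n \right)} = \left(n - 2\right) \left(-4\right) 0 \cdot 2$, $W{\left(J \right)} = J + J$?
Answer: $\frac{6113299}{130} \approx 47025.0$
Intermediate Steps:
$W{\left(J \right)} = 2 J$
$v{\left(n \right)} = 0$ ($v{\left(n \right)} = \left(-2 + n\right) \left(-4\right) 0 = \left(8 - 4 n\right) 0 = 0$)
$47119 + \left(- \frac{24342}{W{\left(130 \right)}} + \frac{v{\left(60 \right)}}{4383}\right) = 47119 + \left(- \frac{24342}{2 \cdot 130} + \frac{0}{4383}\right) = 47119 + \left(- \frac{24342}{260} + 0 \cdot \frac{1}{4383}\right) = 47119 + \left(\left(-24342\right) \frac{1}{260} + 0\right) = 47119 + \left(- \frac{12171}{130} + 0\right) = 47119 - \frac{12171}{130} = \frac{6113299}{130}$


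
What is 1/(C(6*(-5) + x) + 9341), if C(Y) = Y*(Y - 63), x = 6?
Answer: 1/11429 ≈ 8.7497e-5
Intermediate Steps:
C(Y) = Y*(-63 + Y)
1/(C(6*(-5) + x) + 9341) = 1/((6*(-5) + 6)*(-63 + (6*(-5) + 6)) + 9341) = 1/((-30 + 6)*(-63 + (-30 + 6)) + 9341) = 1/(-24*(-63 - 24) + 9341) = 1/(-24*(-87) + 9341) = 1/(2088 + 9341) = 1/11429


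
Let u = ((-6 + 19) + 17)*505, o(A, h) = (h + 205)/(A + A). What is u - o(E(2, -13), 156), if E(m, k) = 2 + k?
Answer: 333661/22 ≈ 15166.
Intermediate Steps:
o(A, h) = (205 + h)/(2*A) (o(A, h) = (205 + h)/((2*A)) = (205 + h)*(1/(2*A)) = (205 + h)/(2*A))
u = 15150 (u = (13 + 17)*505 = 30*505 = 15150)
u - o(E(2, -13), 156) = 15150 - (205 + 156)/(2*(2 - 13)) = 15150 - 361/(2*(-11)) = 15150 - (-1)*361/(2*11) = 15150 - 1*(-361/22) = 15150 + 361/22 = 333661/22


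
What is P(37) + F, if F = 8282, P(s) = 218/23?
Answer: 190704/23 ≈ 8291.5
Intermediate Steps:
P(s) = 218/23 (P(s) = 218*(1/23) = 218/23)
P(37) + F = 218/23 + 8282 = 190704/23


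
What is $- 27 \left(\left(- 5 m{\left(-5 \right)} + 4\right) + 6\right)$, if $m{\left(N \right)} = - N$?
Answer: $405$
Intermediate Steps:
$- 27 \left(\left(- 5 m{\left(-5 \right)} + 4\right) + 6\right) = - 27 \left(\left(- 5 \left(\left(-1\right) \left(-5\right)\right) + 4\right) + 6\right) = - 27 \left(\left(\left(-5\right) 5 + 4\right) + 6\right) = - 27 \left(\left(-25 + 4\right) + 6\right) = - 27 \left(-21 + 6\right) = \left(-27\right) \left(-15\right) = 405$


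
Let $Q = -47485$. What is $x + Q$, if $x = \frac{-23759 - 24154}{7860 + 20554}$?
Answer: $- \frac{1349286703}{28414} \approx -47487.0$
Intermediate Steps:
$x = - \frac{47913}{28414} \approx -1.6862$
$x + Q = - \frac{47913}{28414} - 47485 = - \frac{1349286703}{28414}$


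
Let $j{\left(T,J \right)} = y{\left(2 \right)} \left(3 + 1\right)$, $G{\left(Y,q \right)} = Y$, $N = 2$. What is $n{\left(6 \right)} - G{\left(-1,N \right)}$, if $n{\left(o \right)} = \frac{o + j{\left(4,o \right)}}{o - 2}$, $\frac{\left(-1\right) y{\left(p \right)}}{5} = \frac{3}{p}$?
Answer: $-5$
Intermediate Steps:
$y{\left(p \right)} = - \frac{15}{p}$ ($y{\left(p \right)} = - 5 \frac{3}{p} = - \frac{15}{p}$)
$j{\left(T,J \right)} = -30$ ($j{\left(T,J \right)} = - \frac{15}{2} \left(3 + 1\right) = \left(-15\right) \frac{1}{2} \cdot 4 = \left(- \frac{15}{2}\right) 4 = -30$)
$n{\left(o \right)} = \frac{-30 + o}{-2 + o}$ ($n{\left(o \right)} = \frac{o - 30}{o - 2} = \frac{-30 + o}{-2 + o}$)
$n{\left(6 \right)} - G{\left(-1,N \right)} = \frac{-30 + 6}{-2 + 6} - -1 = \frac{1}{4} \left(-24\right) + 1 = -6 + 1 = -5$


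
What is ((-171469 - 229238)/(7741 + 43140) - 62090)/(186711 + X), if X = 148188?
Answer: -185858941/1002352707 ≈ -0.18542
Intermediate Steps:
((-171469 - 229238)/(7741 + 43140) - 62090)/(186711 + X) = ((-171469 - 229238)/(7741 + 43140) - 62090)/(186711 + 148188) = (-400707/50881 - 62090)/334899 = (-400707*1/50881 - 62090)*(1/334899) = (-23571/2993 - 62090)*(1/334899) = -185858941/2993*1/334899 = -185858941/1002352707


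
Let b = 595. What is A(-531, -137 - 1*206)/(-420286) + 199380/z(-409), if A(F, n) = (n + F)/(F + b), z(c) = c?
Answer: -2681491747027/5500703168 ≈ -487.48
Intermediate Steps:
A(F, n) = (F + n)/(595 + F) (A(F, n) = (n + F)/(F + 595) = (F + n)/(595 + F))
A(-531, -137 - 1*206)/(-420286) + 199380/z(-409) = ((-531 + (-137 - 1*206))/(595 - 531))/(-420286) + 199380/(-409) = ((-531 + (-137 - 206))/64)*(-1/420286) + 199380*(-1/409) = ((-531 - 343)/64)*(-1/420286) - 199380/409 = ((1/64)*(-874))*(-1/420286) - 199380/409 = -437/32*(-1/420286) - 199380/409 = 437/13449152 - 199380/409 = -2681491747027/5500703168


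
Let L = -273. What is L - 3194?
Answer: -3467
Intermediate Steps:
L - 3194 = -273 - 3194 = -3467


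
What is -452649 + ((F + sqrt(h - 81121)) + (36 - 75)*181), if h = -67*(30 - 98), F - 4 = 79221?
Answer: -380483 + I*sqrt(76565) ≈ -3.8048e+5 + 276.7*I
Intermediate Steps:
F = 79225 (F = 4 + 79221 = 79225)
h = 4556 (h = -67*(-68) = 4556)
-452649 + ((F + sqrt(h - 81121)) + (36 - 75)*181) = -452649 + ((79225 + sqrt(4556 - 81121)) + (36 - 75)*181) = -452649 + ((79225 + sqrt(-76565)) - 39*181) = -452649 + ((79225 + I*sqrt(76565)) - 7059) = -452649 + (72166 + I*sqrt(76565)) = -380483 + I*sqrt(76565)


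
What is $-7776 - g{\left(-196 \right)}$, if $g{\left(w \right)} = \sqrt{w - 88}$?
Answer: $-7776 - 2 i \sqrt{71} \approx -7776.0 - 16.852 i$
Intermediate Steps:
$g{\left(w \right)} = \sqrt{-88 + w}$
$-7776 - g{\left(-196 \right)} = -7776 - \sqrt{-88 - 196} = -7776 - \sqrt{-284} = -7776 - 2 i \sqrt{71}$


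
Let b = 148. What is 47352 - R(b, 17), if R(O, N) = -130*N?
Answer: 49562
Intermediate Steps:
47352 - R(b, 17) = 47352 - (-130)*17 = 47352 - 1*(-2210) = 47352 + 2210 = 49562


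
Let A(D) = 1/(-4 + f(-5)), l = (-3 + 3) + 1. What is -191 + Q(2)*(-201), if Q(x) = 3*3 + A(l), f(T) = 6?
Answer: -4201/2 ≈ -2100.5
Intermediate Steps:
l = 1 (l = 0 + 1 = 1)
A(D) = ½ (A(D) = 1/(-4 + 6) = 1/2 = ½)
Q(x) = 19/2 (Q(x) = 3*3 + ½ = 9 + ½ = 19/2)
-191 + Q(2)*(-201) = -191 + (19/2)*(-201) = -191 - 3819/2 = -4201/2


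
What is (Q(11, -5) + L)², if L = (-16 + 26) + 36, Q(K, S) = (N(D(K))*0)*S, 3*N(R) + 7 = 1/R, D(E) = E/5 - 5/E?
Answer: 2116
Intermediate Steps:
D(E) = -5/E + E/5 (D(E) = E*(⅕) - 5/E = E/5 - 5/E = -5/E + E/5)
N(R) = -7/3 + 1/(3*R)
Q(K, S) = 0 (Q(K, S) = (((1 - 7*(-5/K + K/5))/(3*(-5/K + K/5)))*0)*S = (((1 + (35/K - 7*K/5))/(3*(-5/K + K/5)))*0)*S = (((1 + 35/K - 7*K/5)/(3*(-5/K + K/5)))*0)*S = 0*S = 0)
L = 46 (L = 10 + 36 = 46)
(Q(11, -5) + L)² = (0 + 46)² = 46² = 2116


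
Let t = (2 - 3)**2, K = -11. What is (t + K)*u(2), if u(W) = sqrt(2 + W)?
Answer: -20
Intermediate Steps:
t = 1 (t = (-1)**2 = 1)
(t + K)*u(2) = (1 - 11)*sqrt(2 + 2) = -10*sqrt(4) = -10*2 = -20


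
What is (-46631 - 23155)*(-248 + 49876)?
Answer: -3463339608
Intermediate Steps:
(-46631 - 23155)*(-248 + 49876) = -69786*49628 = -3463339608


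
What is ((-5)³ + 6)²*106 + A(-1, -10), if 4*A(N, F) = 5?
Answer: 6004269/4 ≈ 1.5011e+6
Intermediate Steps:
A(N, F) = 5/4 (A(N, F) = (¼)*5 = 5/4)
((-5)³ + 6)²*106 + A(-1, -10) = ((-5)³ + 6)²*106 + 5/4 = (-125 + 6)²*106 + 5/4 = (-119)²*106 + 5/4 = 14161*106 + 5/4 = 1501066 + 5/4 = 6004269/4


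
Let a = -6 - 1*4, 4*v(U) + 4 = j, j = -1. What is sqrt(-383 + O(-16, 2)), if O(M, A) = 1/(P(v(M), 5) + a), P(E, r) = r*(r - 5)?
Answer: I*sqrt(38310)/10 ≈ 19.573*I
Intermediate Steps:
v(U) = -5/4 (v(U) = -1 + (1/4)*(-1) = -1 - 1/4 = -5/4)
a = -10 (a = -6 - 4 = -10)
P(E, r) = r*(-5 + r)
O(M, A) = -1/10 (O(M, A) = 1/(5*(-5 + 5) - 10) = 1/(5*0 - 10) = 1/(0 - 10) = 1/(-10) = -1/10)
sqrt(-383 + O(-16, 2)) = sqrt(-383 - 1/10) = sqrt(-3831/10) = I*sqrt(38310)/10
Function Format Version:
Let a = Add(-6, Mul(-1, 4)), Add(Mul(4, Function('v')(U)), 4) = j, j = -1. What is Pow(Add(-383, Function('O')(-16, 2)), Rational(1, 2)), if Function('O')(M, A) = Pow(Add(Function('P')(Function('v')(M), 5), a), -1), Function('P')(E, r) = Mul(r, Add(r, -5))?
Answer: Mul(Rational(1, 10), I, Pow(38310, Rational(1, 2))) ≈ Mul(19.573, I)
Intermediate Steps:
Function('v')(U) = Rational(-5, 4) (Function('v')(U) = Add(-1, Mul(Rational(1, 4), -1)) = Add(-1, Rational(-1, 4)) = Rational(-5, 4))
a = -10 (a = Add(-6, -4) = -10)
Function('P')(E, r) = Mul(r, Add(-5, r))
Function('O')(M, A) = Rational(-1, 10) (Function('O')(M, A) = Pow(Add(Mul(5, Add(-5, 5)), -10), -1) = Pow(Add(Mul(5, 0), -10), -1) = Pow(Add(0, -10), -1) = Pow(-10, -1) = Rational(-1, 10))
Pow(Add(-383, Function('O')(-16, 2)), Rational(1, 2)) = Pow(Add(-383, Rational(-1, 10)), Rational(1, 2)) = Pow(Rational(-3831, 10), Rational(1, 2)) = Mul(Rational(1, 10), I, Pow(38310, Rational(1, 2)))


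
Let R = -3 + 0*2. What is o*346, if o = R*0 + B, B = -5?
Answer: -1730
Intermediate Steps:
R = -3 (R = -3 + 0 = -3)
o = -5 (o = -3*0 - 5 = 0 - 5 = -5)
o*346 = -5*346 = -1730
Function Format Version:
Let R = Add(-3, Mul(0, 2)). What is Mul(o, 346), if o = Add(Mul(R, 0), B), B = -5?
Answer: -1730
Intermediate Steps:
R = -3 (R = Add(-3, 0) = -3)
o = -5 (o = Add(Mul(-3, 0), -5) = Add(0, -5) = -5)
Mul(o, 346) = Mul(-5, 346) = -1730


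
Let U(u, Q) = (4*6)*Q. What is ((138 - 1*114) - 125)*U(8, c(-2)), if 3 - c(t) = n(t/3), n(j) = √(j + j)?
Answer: -7272 + 1616*I*√3 ≈ -7272.0 + 2799.0*I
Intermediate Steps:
n(j) = √2*√j (n(j) = √(2*j) = √2*√j)
c(t) = 3 - √6*√t/3 (c(t) = 3 - √2*√(t/3) = 3 - √2*√3*√t/3 = 3 - √6*√t/3)
U(u, Q) = 24*Q
((138 - 1*114) - 125)*U(8, c(-2)) = ((138 - 1*114) - 125)*(24*(3 - √6*√(-2)/3)) = ((138 - 114) - 125)*(24*(3 - √6*I*√2/3)) = (24 - 125)*(24*(3 - 2*I*√3/3)) = -101*(72 - 16*I*√3) = -7272 + 1616*I*√3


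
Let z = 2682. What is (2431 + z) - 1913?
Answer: 3200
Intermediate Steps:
(2431 + z) - 1913 = (2431 + 2682) - 1913 = 5113 - 1913 = 3200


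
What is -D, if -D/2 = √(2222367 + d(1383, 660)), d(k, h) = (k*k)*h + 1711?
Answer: 2*√1264598818 ≈ 71122.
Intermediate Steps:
d(k, h) = 1711 + h*k² (d(k, h) = k²*h + 1711 = h*k² + 1711 = 1711 + h*k²)
D = -2*√1264598818 (D = -2*√(2222367 + (1711 + 660*1383²)) = -2*√(2222367 + (1711 + 660*1912689)) = -2*√(2222367 + (1711 + 1262374740)) = -2*√(2222367 + 1262376451) = -2*√1264598818 ≈ -71122.)
-D = -(-2)*√1264598818 = 2*√1264598818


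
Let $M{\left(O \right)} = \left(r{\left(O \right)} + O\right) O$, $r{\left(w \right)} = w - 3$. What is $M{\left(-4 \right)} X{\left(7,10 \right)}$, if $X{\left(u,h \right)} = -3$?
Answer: $-132$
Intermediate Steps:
$r{\left(w \right)} = -3 + w$
$M{\left(O \right)} = O \left(-3 + 2 O\right)$ ($M{\left(O \right)} = \left(\left(-3 + O\right) + O\right) O = \left(-3 + 2 O\right) O = O \left(-3 + 2 O\right)$)
$M{\left(-4 \right)} X{\left(7,10 \right)} = - 4 \left(-3 + 2 \left(-4\right)\right) \left(-3\right) = - 4 \left(-3 - 8\right) \left(-3\right) = \left(-4\right) \left(-11\right) \left(-3\right) = 44 \left(-3\right) = -132$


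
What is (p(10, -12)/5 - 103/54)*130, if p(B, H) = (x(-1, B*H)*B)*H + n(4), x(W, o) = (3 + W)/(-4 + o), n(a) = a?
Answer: -78377/837 ≈ -93.640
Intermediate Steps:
x(W, o) = (3 + W)/(-4 + o)
p(B, H) = 4 + 2*B*H/(-4 + B*H) (p(B, H) = (((3 - 1)/(-4 + B*H))*B)*H + 4 = ((2/(-4 + B*H))*B)*H + 4 = (2*B/(-4 + B*H))*H + 4 = 2*B*H/(-4 + B*H) + 4 = 4 + 2*B*H/(-4 + B*H))
(p(10, -12)/5 - 103/54)*130 = ((2*(-8 + 3*10*(-12))/(-4 + 10*(-12)))/5 - 103/54)*130 = ((2*(-8 - 360)/(-4 - 120))*(1/5) - 103*1/54)*130 = ((2*(-368)/(-124))*(1/5) - 103/54)*130 = ((2*(-1/124)*(-368))*(1/5) - 103/54)*130 = ((184/31)*(1/5) - 103/54)*130 = (184/155 - 103/54)*130 = -6029/8370*130 = -78377/837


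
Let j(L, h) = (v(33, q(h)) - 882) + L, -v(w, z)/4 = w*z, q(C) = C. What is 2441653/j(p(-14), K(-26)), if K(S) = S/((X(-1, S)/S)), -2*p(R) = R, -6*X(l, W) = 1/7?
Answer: 2441653/3746869 ≈ 0.65165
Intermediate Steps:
X(l, W) = -1/42 (X(l, W) = -1/6/7 = -1/6*1/7 = -1/42)
p(R) = -R/2
v(w, z) = -4*w*z
K(S) = -42*S**2 (K(S) = S/((-1/(42*S))) = S*(-42*S) = -42*S**2)
j(L, h) = -882 + L - 132*h (j(L, h) = (-4*33*h - 882) + L = (-132*h - 882) + L = (-882 - 132*h) + L = -882 + L - 132*h)
2441653/j(p(-14), K(-26)) = 2441653/(-882 - 1/2*(-14) - (-5544)*(-26)**2) = 2441653/(-882 + 7 - (-5544)*676) = 2441653/(-882 + 7 - 132*(-28392)) = 2441653/(-882 + 7 + 3747744) = 2441653/3746869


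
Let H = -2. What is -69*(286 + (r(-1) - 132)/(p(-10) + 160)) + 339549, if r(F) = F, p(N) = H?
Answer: 50539947/158 ≈ 3.1987e+5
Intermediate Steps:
p(N) = -2
-69*(286 + (r(-1) - 132)/(p(-10) + 160)) + 339549 = -69*(286 + (-1 - 132)/(-2 + 160)) + 339549 = -69*(286 - 133/158) + 339549 = -69*45055/158 + 339549 = -3108795/158 + 339549 = 50539947/158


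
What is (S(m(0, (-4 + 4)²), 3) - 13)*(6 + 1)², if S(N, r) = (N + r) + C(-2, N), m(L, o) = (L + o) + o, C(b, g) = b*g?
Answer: -490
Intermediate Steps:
m(L, o) = L + 2*o
S(N, r) = r - N (S(N, r) = (N + r) - 2*N = r - N)
(S(m(0, (-4 + 4)²), 3) - 13)*(6 + 1)² = ((3 - (0 + 2*(-4 + 4)²)) - 13)*(6 + 1)² = ((3 - (0 + 2*0²)) - 13)*7² = ((3 - (0 + 2*0)) - 13)*49 = ((3 - (0 + 0)) - 13)*49 = ((3 - 1*0) - 13)*49 = ((3 + 0) - 13)*49 = (3 - 13)*49 = -10*49 = -490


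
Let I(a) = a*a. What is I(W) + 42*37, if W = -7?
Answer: 1603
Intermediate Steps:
I(a) = a**2
I(W) + 42*37 = (-7)**2 + 42*37 = 49 + 1554 = 1603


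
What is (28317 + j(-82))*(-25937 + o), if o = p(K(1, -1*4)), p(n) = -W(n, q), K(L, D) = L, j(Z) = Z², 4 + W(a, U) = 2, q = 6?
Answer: -908788335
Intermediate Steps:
W(a, U) = -2 (W(a, U) = -4 + 2 = -2)
p(n) = 2 (p(n) = -1*(-2) = 2)
o = 2
(28317 + j(-82))*(-25937 + o) = (28317 + (-82)²)*(-25937 + 2) = (28317 + 6724)*(-25935) = 35041*(-25935) = -908788335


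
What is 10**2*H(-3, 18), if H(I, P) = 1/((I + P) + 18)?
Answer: 100/33 ≈ 3.0303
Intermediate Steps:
H(I, P) = 1/(18 + I + P)
10**2*H(-3, 18) = 10**2/(18 - 3 + 18) = 100/33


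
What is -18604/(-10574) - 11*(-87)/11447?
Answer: 111539653/60520289 ≈ 1.8430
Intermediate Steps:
-18604/(-10574) - 11*(-87)/11447 = -18604*(-1/10574) + 957*(1/11447) = 9302/5287 + 957/11447 = 111539653/60520289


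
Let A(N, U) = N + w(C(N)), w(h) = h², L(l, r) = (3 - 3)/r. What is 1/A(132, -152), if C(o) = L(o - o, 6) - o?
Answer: 1/17556 ≈ 5.6961e-5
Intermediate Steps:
L(l, r) = 0 (L(l, r) = 0/r = 0)
C(o) = -o (C(o) = 0 - o = -o)
A(N, U) = N + N² (A(N, U) = N + (-N)² = N + N²)
1/A(132, -152) = 1/(132*(1 + 132)) = 1/(132*133) = 1/17556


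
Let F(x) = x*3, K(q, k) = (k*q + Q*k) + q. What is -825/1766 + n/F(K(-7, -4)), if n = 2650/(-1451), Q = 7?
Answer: -20458675/53811786 ≈ -0.38019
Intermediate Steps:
K(q, k) = q + 7*k + k*q (K(q, k) = (k*q + 7*k) + q = (7*k + k*q) + q = q + 7*k + k*q)
F(x) = 3*x
n = -2650/1451 (n = 2650*(-1/1451) = -2650/1451 ≈ -1.8263)
-825/1766 + n/F(K(-7, -4)) = -825/1766 - 2650*1/(3*(-7 + 7*(-4) - 4*(-7)))/1451 = -825*1/1766 - 2650*1/(3*(-7 - 28 + 28))/1451 = -825/1766 - 2650/(1451*(3*(-7))) = -825/1766 - 2650/1451/(-21) = -825/1766 - 2650/1451*(-1/21) = -825/1766 + 2650/30471 = -20458675/53811786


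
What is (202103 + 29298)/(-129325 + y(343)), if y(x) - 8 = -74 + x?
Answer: -12179/6792 ≈ -1.7931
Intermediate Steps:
y(x) = -66 + x (y(x) = 8 + (-74 + x) = -66 + x)
(202103 + 29298)/(-129325 + y(343)) = (202103 + 29298)/(-129325 + (-66 + 343)) = 231401/(-129325 + 277) = 231401/(-129048) = 231401*(-1/129048) = -12179/6792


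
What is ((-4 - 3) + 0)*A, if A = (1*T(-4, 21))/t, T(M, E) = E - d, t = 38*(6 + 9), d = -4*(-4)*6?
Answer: 35/38 ≈ 0.92105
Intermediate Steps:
d = 96 (d = 16*6 = 96)
t = 570 (t = 38*15 = 570)
T(M, E) = -96 + E (T(M, E) = E - 1*96 = E - 96 = -96 + E)
A = -5/38 (A = (1*(-96 + 21))/570 = (1*(-75))*(1/570) = -75*1/570 = -5/38 ≈ -0.13158)
((-4 - 3) + 0)*A = ((-4 - 3) + 0)*(-5/38) = (-7 + 0)*(-5/38) = -7*(-5/38) = 35/38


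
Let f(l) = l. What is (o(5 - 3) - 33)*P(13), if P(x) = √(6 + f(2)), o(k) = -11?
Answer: -88*√2 ≈ -124.45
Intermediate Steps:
P(x) = 2*√2 (P(x) = √(6 + 2) = √8 = 2*√2)
(o(5 - 3) - 33)*P(13) = (-11 - 33)*(2*√2) = -88*√2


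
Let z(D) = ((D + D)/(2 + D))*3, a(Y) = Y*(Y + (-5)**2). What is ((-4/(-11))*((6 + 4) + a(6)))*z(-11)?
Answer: 1568/3 ≈ 522.67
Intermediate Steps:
a(Y) = Y*(25 + Y) (a(Y) = Y*(Y + 25) = Y*(25 + Y))
z(D) = 6*D/(2 + D) (z(D) = ((2*D)/(2 + D))*3 = (2*D/(2 + D))*3 = 6*D/(2 + D))
((-4/(-11))*((6 + 4) + a(6)))*z(-11) = ((-4/(-11))*((6 + 4) + 6*(25 + 6)))*(6*(-11)/(2 - 11)) = ((-4*(-1/11))*(10 + 6*31))*(6*(-11)/(-9)) = (4*(10 + 186)/11)*(6*(-11)*(-1/9)) = ((4/11)*196)*(22/3) = (784/11)*(22/3) = 1568/3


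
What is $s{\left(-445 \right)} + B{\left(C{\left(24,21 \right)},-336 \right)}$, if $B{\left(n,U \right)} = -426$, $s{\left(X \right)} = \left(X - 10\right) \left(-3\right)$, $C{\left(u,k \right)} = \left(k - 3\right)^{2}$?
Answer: $939$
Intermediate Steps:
$C{\left(u,k \right)} = \left(-3 + k\right)^{2}$
$s{\left(X \right)} = 30 - 3 X$ ($s{\left(X \right)} = \left(-10 + X\right) \left(-3\right) = 30 - 3 X$)
$s{\left(-445 \right)} + B{\left(C{\left(24,21 \right)},-336 \right)} = \left(30 - -1335\right) - 426 = \left(30 + 1335\right) - 426 = 1365 - 426 = 939$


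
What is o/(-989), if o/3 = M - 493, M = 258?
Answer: 705/989 ≈ 0.71284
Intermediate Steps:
o = -705 (o = 3*(258 - 493) = 3*(-235) = -705)
o/(-989) = -705/(-989) = -705*(-1/989) = 705/989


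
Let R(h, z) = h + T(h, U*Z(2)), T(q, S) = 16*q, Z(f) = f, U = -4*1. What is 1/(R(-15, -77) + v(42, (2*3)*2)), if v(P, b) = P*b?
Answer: 1/249 ≈ 0.0040161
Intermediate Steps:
U = -4
R(h, z) = 17*h (R(h, z) = h + 16*h = 17*h)
1/(R(-15, -77) + v(42, (2*3)*2)) = 1/(17*(-15) + 42*((2*3)*2)) = 1/(-255 + 42*(6*2)) = 1/(-255 + 42*12) = 1/(-255 + 504) = 1/249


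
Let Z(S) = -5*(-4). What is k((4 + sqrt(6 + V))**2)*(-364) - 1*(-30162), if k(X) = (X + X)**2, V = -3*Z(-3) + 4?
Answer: 3006226 + 3960320*I*sqrt(2) ≈ 3.0062e+6 + 5.6007e+6*I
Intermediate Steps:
Z(S) = 20
V = -56 (V = -3*20 + 4 = -60 + 4 = -56)
k(X) = 4*X**2 (k(X) = (2*X)**2 = 4*X**2)
k((4 + sqrt(6 + V))**2)*(-364) - 1*(-30162) = (4*((4 + sqrt(6 - 56))**2)**2)*(-364) - 1*(-30162) = (4*((4 + sqrt(-50))**2)**2)*(-364) + 30162 = (4*((4 + 5*I*sqrt(2))**2)**2)*(-364) + 30162 = (4*(4 + 5*I*sqrt(2))**4)*(-364) + 30162 = -1456*(4 + 5*I*sqrt(2))**4 + 30162 = 30162 - 1456*(4 + 5*I*sqrt(2))**4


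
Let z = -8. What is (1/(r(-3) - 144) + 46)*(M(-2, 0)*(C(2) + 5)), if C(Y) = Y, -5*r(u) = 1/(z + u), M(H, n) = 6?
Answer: 15297198/7919 ≈ 1931.7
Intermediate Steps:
r(u) = -1/(5*(-8 + u))
(1/(r(-3) - 144) + 46)*(M(-2, 0)*(C(2) + 5)) = (1/(-1/(-40 + 5*(-3)) - 144) + 46)*(6*(2 + 5)) = (1/(-1/(-40 - 15) - 144) + 46)*(6*7) = (1/(-1/(-55) - 144) + 46)*42 = (1/(-1*(-1/55) - 144) + 46)*42 = (1/(1/55 - 144) + 46)*42 = (1/(-7919/55) + 46)*42 = (-55/7919 + 46)*42 = (364219/7919)*42 = 15297198/7919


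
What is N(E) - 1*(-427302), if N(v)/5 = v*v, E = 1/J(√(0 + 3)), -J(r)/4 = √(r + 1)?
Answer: 13673659/32 + 5*√3/32 ≈ 4.2730e+5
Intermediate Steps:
J(r) = -4*√(1 + r) (J(r) = -4*√(r + 1) = -4*√(1 + r))
E = -1/(4*√(1 + √3)) (E = 1/(-4*√(1 + √(0 + 3))) = 1/(-4*√(1 + √3)) = -1/(4*√(1 + √3)) ≈ -0.15125)
N(v) = 5*v² (N(v) = 5*(v*v) = 5*v²)
N(E) - 1*(-427302) = 5*(-1/(4*√(1 + √3)))² - 1*(-427302) = 5*(1/(16*(1 + √3))) + 427302 = 5/(16*(1 + √3)) + 427302 = 427302 + 5/(16*(1 + √3))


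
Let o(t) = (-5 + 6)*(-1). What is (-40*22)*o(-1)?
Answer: 880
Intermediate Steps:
o(t) = -1 (o(t) = 1*(-1) = -1)
(-40*22)*o(-1) = -40*22*(-1) = -880*(-1) = 880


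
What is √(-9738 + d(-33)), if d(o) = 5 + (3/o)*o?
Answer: I*√9730 ≈ 98.641*I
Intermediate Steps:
d(o) = 8 (d(o) = 5 + 3 = 8)
√(-9738 + d(-33)) = √(-9738 + 8) = √(-9730) = I*√9730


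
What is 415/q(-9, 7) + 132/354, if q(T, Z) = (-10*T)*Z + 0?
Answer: 7669/7434 ≈ 1.0316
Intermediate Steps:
q(T, Z) = -10*T*Z (q(T, Z) = -10*T*Z + 0 = -10*T*Z)
415/q(-9, 7) + 132/354 = 415/((-10*(-9)*7)) + 132/354 = 415/630 + 132*(1/354) = 415*(1/630) + 22/59 = 83/126 + 22/59 = 7669/7434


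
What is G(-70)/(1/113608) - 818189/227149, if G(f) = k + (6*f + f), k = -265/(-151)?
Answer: -1902543314866739/34299499 ≈ -5.5469e+7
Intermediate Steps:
k = 265/151 (k = -265*(-1/151) = 265/151 ≈ 1.7550)
G(f) = 265/151 + 7*f (G(f) = 265/151 + (6*f + f) = 265/151 + 7*f)
G(-70)/(1/113608) - 818189/227149 = (265/151 + 7*(-70))/(1/113608) - 818189/227149 = (265/151 - 490)/(1/113608) - 818189*1/227149 = -73725/151*113608 - 818189/227149 = -8375749800/151 - 818189/227149 = -1902543314866739/34299499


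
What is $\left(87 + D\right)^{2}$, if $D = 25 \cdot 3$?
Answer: $26244$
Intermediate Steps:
$D = 75$
$\left(87 + D\right)^{2} = \left(87 + 75\right)^{2} = 162^{2} = 26244$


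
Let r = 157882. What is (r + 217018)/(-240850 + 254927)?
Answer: 374900/14077 ≈ 26.632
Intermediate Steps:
(r + 217018)/(-240850 + 254927) = (157882 + 217018)/(-240850 + 254927) = 374900/14077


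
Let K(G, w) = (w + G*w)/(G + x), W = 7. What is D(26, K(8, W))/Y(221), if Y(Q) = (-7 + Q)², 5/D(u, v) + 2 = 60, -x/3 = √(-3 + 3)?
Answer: 5/2656168 ≈ 1.8824e-6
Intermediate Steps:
x = 0 (x = -3*√(-3 + 3) = -3*√0 = -3*0 = 0)
K(G, w) = (w + G*w)/G (K(G, w) = (w + G*w)/(G + 0) = (w + G*w)/G)
D(u, v) = 5/58 (D(u, v) = 5/(-2 + 60) = 5/58)
D(26, K(8, W))/Y(221) = 5/(58*((-7 + 221)²)) = 5/(58*(214²)) = (5/58)/45796 = (5/58)*(1/45796) = 5/2656168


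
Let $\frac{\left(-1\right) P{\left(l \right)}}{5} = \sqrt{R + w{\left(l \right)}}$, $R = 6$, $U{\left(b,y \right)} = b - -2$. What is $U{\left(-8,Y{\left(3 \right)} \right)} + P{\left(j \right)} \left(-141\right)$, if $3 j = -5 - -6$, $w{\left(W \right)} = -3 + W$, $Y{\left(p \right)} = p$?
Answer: $-6 + 235 \sqrt{30} \approx 1281.1$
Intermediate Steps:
$U{\left(b,y \right)} = 2 + b$ ($U{\left(b,y \right)} = b + 2 = 2 + b$)
$j = \frac{1}{3}$ ($j = \frac{-5 - -6}{3} = \frac{-5 + 6}{3} = \frac{1}{3} \cdot 1 = \frac{1}{3} \approx 0.33333$)
$P{\left(l \right)} = - 5 \sqrt{3 + l}$ ($P{\left(l \right)} = - 5 \sqrt{6 + \left(-3 + l\right)} = - 5 \sqrt{3 + l}$)
$U{\left(-8,Y{\left(3 \right)} \right)} + P{\left(j \right)} \left(-141\right) = \left(2 - 8\right) + - 5 \sqrt{3 + \frac{1}{3}} \left(-141\right) = -6 + - 5 \sqrt{\frac{10}{3}} \left(-141\right) = -6 + - 5 \frac{\sqrt{30}}{3} \left(-141\right) = -6 + - \frac{5 \sqrt{30}}{3} \left(-141\right) = -6 + 235 \sqrt{30}$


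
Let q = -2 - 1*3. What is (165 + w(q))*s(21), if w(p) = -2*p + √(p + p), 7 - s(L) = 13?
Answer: -1050 - 6*I*√10 ≈ -1050.0 - 18.974*I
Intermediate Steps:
q = -5 (q = -2 - 3 = -5)
s(L) = -6 (s(L) = 7 - 1*13 = 7 - 13 = -6)
w(p) = -2*p + √2*√p (w(p) = -2*p + √(2*p) = -2*p + √2*√p)
(165 + w(q))*s(21) = (165 + (-2*(-5) + √2*√(-5)))*(-6) = (165 + (10 + √2*(I*√5)))*(-6) = (165 + (10 + I*√10))*(-6) = (175 + I*√10)*(-6) = -1050 - 6*I*√10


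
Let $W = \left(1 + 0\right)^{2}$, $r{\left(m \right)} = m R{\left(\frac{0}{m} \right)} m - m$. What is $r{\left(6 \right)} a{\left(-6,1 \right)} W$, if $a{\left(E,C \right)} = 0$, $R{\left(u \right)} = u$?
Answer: $0$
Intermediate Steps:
$r{\left(m \right)} = - m$ ($r{\left(m \right)} = m \frac{0}{m} m - m = m 0 m - m = 0 m - m = 0 - m = - m$)
$W = 1$ ($W = 1^{2} = 1$)
$r{\left(6 \right)} a{\left(-6,1 \right)} W = \left(-1\right) 6 \cdot 0 \cdot 1 = \left(-6\right) 0 \cdot 1 = 0 \cdot 1 = 0$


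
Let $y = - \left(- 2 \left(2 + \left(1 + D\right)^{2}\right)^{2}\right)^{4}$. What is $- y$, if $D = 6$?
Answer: $732287113126416$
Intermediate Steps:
$y = -732287113126416$ ($y = - \left(- 2 \left(2 + \left(1 + 6\right)^{2}\right)^{2}\right)^{4} = - \left(- 2 \left(2 + 7^{2}\right)^{2}\right)^{4} = - \left(- 2 \left(2 + 49\right)^{2}\right)^{4} = - \left(- 2 \cdot 51^{2}\right)^{4} = - \left(\left(-2\right) 2601\right)^{4} = - \left(-5202\right)^{4} = \left(-1\right) 732287113126416 = -732287113126416$)
$- y = \left(-1\right) \left(-732287113126416\right) = 732287113126416$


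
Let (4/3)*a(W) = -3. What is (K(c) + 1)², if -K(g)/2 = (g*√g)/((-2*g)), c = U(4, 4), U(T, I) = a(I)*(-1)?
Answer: 25/4 ≈ 6.2500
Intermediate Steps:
a(W) = -9/4 (a(W) = (¾)*(-3) = -9/4)
U(T, I) = 9/4 (U(T, I) = -9/4*(-1) = 9/4)
c = 9/4 ≈ 2.2500
K(g) = √g (K(g) = -2*g*√g/((-2*g)) = -2*g^(3/2)*(-1/(2*g)) = -(-1)*√g = √g)
(K(c) + 1)² = (√(9/4) + 1)² = (3/2 + 1)² = (5/2)² = 25/4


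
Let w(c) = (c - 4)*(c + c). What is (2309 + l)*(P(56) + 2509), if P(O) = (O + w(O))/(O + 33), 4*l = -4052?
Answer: 297018576/89 ≈ 3.3373e+6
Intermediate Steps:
l = -1013 (l = (¼)*(-4052) = -1013)
w(c) = 2*c*(-4 + c) (w(c) = (-4 + c)*(2*c) = 2*c*(-4 + c))
P(O) = (O + 2*O*(-4 + O))/(33 + O) (P(O) = (O + 2*O*(-4 + O))/(O + 33) = (O + 2*O*(-4 + O))/(33 + O))
(2309 + l)*(P(56) + 2509) = (2309 - 1013)*(56*(-7 + 2*56)/(33 + 56) + 2509) = 1296*(56*(-7 + 112)/89 + 2509) = 1296*(56*(1/89)*105 + 2509) = 1296*(5880/89 + 2509) = 1296*(229181/89) = 297018576/89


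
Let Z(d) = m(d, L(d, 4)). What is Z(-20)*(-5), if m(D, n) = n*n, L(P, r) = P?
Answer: -2000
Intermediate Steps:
m(D, n) = n²
Z(d) = d²
Z(-20)*(-5) = (-20)²*(-5) = 400*(-5) = -2000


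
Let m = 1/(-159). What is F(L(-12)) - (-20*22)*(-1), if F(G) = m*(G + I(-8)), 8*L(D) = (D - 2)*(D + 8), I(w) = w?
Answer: -69959/159 ≈ -439.99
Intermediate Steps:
m = -1/159 ≈ -0.0062893
L(D) = (-2 + D)*(8 + D)/8 (L(D) = ((D - 2)*(D + 8))/8 = ((-2 + D)*(8 + D))/8 = (-2 + D)*(8 + D)/8)
F(G) = 8/159 - G/159 (F(G) = -(G - 8)/159 = -(-8 + G)/159 = 8/159 - G/159)
F(L(-12)) - (-20*22)*(-1) = (8/159 - (-2 + (1/8)*(-12)**2 + (3/4)*(-12))/159) - (-20*22)*(-1) = (8/159 - (-2 + (1/8)*144 - 9)/159) - (-440)*(-1) = (8/159 - (-2 + 18 - 9)/159) - 1*440 = (8/159 - 1/159*7) - 440 = (8/159 - 7/159) - 440 = 1/159 - 440 = -69959/159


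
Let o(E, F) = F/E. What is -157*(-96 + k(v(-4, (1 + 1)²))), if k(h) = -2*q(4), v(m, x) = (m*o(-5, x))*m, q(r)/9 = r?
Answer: 26376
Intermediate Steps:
q(r) = 9*r
v(m, x) = -x*m²/5 (v(m, x) = (m*(x/(-5)))*m = (m*(x*(-⅕)))*m = (m*(-x/5))*m = (-m*x/5)*m = -x*m²/5)
k(h) = -72 (k(h) = -18*4 = -2*36 = -72)
-157*(-96 + k(v(-4, (1 + 1)²))) = -157*(-96 - 72) = -157*(-168) = 26376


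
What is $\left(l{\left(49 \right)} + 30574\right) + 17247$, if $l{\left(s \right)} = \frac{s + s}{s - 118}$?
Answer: $\frac{3299551}{69} \approx 47820.0$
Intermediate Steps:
$l{\left(s \right)} = \frac{2 s}{-118 + s}$
$\left(l{\left(49 \right)} + 30574\right) + 17247 = \left(2 \cdot 49 \frac{1}{-118 + 49} + 30574\right) + 17247 = \left(2 \cdot 49 \frac{1}{-69} + 30574\right) + 17247 = \left(2 \cdot 49 \left(- \frac{1}{69}\right) + 30574\right) + 17247 = \left(- \frac{98}{69} + 30574\right) + 17247 = \frac{2109508}{69} + 17247 = \frac{3299551}{69}$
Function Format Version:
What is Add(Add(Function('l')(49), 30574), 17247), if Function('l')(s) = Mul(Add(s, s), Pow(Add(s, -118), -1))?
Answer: Rational(3299551, 69) ≈ 47820.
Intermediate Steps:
Function('l')(s) = Mul(2, s, Pow(Add(-118, s), -1)) (Function('l')(s) = Mul(Mul(2, s), Pow(Add(-118, s), -1)) = Mul(2, s, Pow(Add(-118, s), -1)))
Add(Add(Function('l')(49), 30574), 17247) = Add(Add(Mul(2, 49, Pow(Add(-118, 49), -1)), 30574), 17247) = Add(Add(Mul(2, 49, Pow(-69, -1)), 30574), 17247) = Add(Add(Mul(2, 49, Rational(-1, 69)), 30574), 17247) = Add(Add(Rational(-98, 69), 30574), 17247) = Add(Rational(2109508, 69), 17247) = Rational(3299551, 69)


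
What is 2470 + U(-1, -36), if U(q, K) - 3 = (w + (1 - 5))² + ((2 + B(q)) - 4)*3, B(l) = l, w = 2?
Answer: 2468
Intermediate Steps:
U(q, K) = 1 + 3*q (U(q, K) = 3 + ((2 + (1 - 5))² + ((2 + q) - 4)*3) = 3 + ((2 - 4)² + (-2 + q)*3) = 3 + ((-2)² + (-6 + 3*q)) = 3 + (4 + (-6 + 3*q)) = 3 + (-2 + 3*q) = 1 + 3*q)
2470 + U(-1, -36) = 2470 + (1 + 3*(-1)) = 2470 + (1 - 3) = 2470 - 2 = 2468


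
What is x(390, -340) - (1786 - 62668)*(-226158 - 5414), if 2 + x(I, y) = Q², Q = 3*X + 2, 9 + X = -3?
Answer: -14098565350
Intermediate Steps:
X = -12 (X = -9 - 3 = -12)
Q = -34 (Q = 3*(-12) + 2 = -36 + 2 = -34)
x(I, y) = 1154 (x(I, y) = -2 + (-34)² = -2 + 1156 = 1154)
x(390, -340) - (1786 - 62668)*(-226158 - 5414) = 1154 - (1786 - 62668)*(-226158 - 5414) = 1154 - (-60882)*(-231572) = 1154 - 1*14098566504 = 1154 - 14098566504 = -14098565350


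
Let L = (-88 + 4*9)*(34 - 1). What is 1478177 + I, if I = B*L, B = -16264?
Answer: 29387201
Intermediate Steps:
L = -1716 (L = (-88 + 36)*33 = -52*33 = -1716)
I = 27909024 (I = -16264*(-1716) = 27909024)
1478177 + I = 1478177 + 27909024 = 29387201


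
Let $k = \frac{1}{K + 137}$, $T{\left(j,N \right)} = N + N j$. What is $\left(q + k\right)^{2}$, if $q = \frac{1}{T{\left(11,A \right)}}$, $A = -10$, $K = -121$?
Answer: $\frac{169}{57600} \approx 0.002934$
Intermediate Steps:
$k = \frac{1}{16}$ ($k = \frac{1}{-121 + 137} = \frac{1}{16} \approx 0.0625$)
$q = - \frac{1}{120}$ ($q = \frac{1}{\left(-10\right) \left(1 + 11\right)} = \frac{1}{\left(-10\right) 12} = \frac{1}{-120} = - \frac{1}{120} \approx -0.0083333$)
$\left(q + k\right)^{2} = \left(- \frac{1}{120} + \frac{1}{16}\right)^{2} = \left(\frac{13}{240}\right)^{2} = \frac{169}{57600}$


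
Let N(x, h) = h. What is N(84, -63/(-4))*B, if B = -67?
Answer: -4221/4 ≈ -1055.3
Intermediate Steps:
N(84, -63/(-4))*B = -63/(-4)*(-67) = -63*(-¼)*(-67) = (63/4)*(-67) = -4221/4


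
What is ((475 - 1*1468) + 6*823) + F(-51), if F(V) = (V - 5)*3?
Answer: 3777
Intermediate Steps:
F(V) = -15 + 3*V (F(V) = (-5 + V)*3 = -15 + 3*V)
((475 - 1*1468) + 6*823) + F(-51) = ((475 - 1*1468) + 6*823) + (-15 + 3*(-51)) = ((475 - 1468) + 4938) + (-15 - 153) = (-993 + 4938) - 168 = 3945 - 168 = 3777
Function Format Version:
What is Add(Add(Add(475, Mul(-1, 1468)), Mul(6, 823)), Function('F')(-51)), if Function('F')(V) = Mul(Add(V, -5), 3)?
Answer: 3777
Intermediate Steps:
Function('F')(V) = Add(-15, Mul(3, V)) (Function('F')(V) = Mul(Add(-5, V), 3) = Add(-15, Mul(3, V)))
Add(Add(Add(475, Mul(-1, 1468)), Mul(6, 823)), Function('F')(-51)) = Add(Add(Add(475, Mul(-1, 1468)), Mul(6, 823)), Add(-15, Mul(3, -51))) = Add(Add(Add(475, -1468), 4938), Add(-15, -153)) = Add(Add(-993, 4938), -168) = Add(3945, -168) = 3777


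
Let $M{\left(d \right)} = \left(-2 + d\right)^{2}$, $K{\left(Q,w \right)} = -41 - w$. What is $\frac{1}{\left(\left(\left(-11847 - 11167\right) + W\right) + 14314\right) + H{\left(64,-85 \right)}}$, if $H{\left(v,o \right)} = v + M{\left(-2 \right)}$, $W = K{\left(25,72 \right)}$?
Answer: $- \frac{1}{8733} \approx -0.00011451$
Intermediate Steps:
$W = -113$ ($W = -41 - 72 = -113$)
$H{\left(v,o \right)} = 16 + v$ ($H{\left(v,o \right)} = v + \left(-2 - 2\right)^{2} = v + \left(-4\right)^{2} = v + 16 = 16 + v$)
$\frac{1}{\left(\left(\left(-11847 - 11167\right) + W\right) + 14314\right) + H{\left(64,-85 \right)}} = \frac{1}{\left(\left(\left(-11847 - 11167\right) - 113\right) + 14314\right) + \left(16 + 64\right)} = \frac{1}{\left(\left(-23014 - 113\right) + 14314\right) + 80} = \frac{1}{\left(-23127 + 14314\right) + 80} = \frac{1}{-8813 + 80} = \frac{1}{-8733} = - \frac{1}{8733}$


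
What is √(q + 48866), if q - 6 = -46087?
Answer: √2785 ≈ 52.773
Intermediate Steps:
q = -46081 (q = 6 - 46087 = -46081)
√(q + 48866) = √(-46081 + 48866) = √2785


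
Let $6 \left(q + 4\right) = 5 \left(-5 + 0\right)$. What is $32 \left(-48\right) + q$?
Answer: $- \frac{9265}{6} \approx -1544.2$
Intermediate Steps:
$q = - \frac{49}{6}$ ($q = -4 + \frac{5 \left(-5 + 0\right)}{6} = -4 + \frac{5 \left(-5\right)}{6} = -4 + \frac{1}{6} \left(-25\right) = -4 - \frac{25}{6} = - \frac{49}{6} \approx -8.1667$)
$32 \left(-48\right) + q = 32 \left(-48\right) - \frac{49}{6} = -1536 - \frac{49}{6} = - \frac{9265}{6}$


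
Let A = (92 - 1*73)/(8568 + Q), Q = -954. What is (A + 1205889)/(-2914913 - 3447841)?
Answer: -9181638865/48446008956 ≈ -0.18952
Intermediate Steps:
A = 19/7614 (A = (92 - 1*73)/(8568 - 954) = (92 - 73)/7614 = 19*(1/7614) = 19/7614 ≈ 0.0024954)
(A + 1205889)/(-2914913 - 3447841) = (19/7614 + 1205889)/(-2914913 - 3447841) = (9181638865/7614)/(-6362754) = (9181638865/7614)*(-1/6362754) = -9181638865/48446008956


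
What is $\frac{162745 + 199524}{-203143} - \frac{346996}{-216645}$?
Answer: $- \frac{614919929}{3385378095} \approx -0.18164$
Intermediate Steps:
$\frac{162745 + 199524}{-203143} - \frac{346996}{-216645} = 362269 \left(- \frac{1}{203143}\right) - - \frac{26692}{16665} = - \frac{362269}{203143} + \frac{26692}{16665} = - \frac{614919929}{3385378095}$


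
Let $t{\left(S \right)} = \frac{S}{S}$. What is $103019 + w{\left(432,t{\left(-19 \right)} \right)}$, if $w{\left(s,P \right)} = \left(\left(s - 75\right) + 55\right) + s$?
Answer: $103863$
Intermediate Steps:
$t{\left(S \right)} = 1$
$w{\left(s,P \right)} = -20 + 2 s$ ($w{\left(s,P \right)} = \left(\left(s - 75\right) + 55\right) + s = \left(\left(-75 + s\right) + 55\right) + s = \left(-20 + s\right) + s = -20 + 2 s$)
$103019 + w{\left(432,t{\left(-19 \right)} \right)} = 103019 + \left(-20 + 2 \cdot 432\right) = 103019 + \left(-20 + 864\right) = 103019 + 844 = 103863$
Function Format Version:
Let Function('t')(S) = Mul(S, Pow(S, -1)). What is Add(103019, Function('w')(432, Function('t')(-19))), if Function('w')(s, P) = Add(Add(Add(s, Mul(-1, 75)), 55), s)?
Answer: 103863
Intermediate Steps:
Function('t')(S) = 1
Function('w')(s, P) = Add(-20, Mul(2, s)) (Function('w')(s, P) = Add(Add(Add(s, -75), 55), s) = Add(Add(Add(-75, s), 55), s) = Add(Add(-20, s), s) = Add(-20, Mul(2, s)))
Add(103019, Function('w')(432, Function('t')(-19))) = Add(103019, Add(-20, Mul(2, 432))) = Add(103019, Add(-20, 864)) = Add(103019, 844) = 103863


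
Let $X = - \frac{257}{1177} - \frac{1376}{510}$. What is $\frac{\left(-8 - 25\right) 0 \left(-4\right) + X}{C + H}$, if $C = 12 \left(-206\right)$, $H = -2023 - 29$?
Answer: $\frac{875311}{1357810740} \approx 0.00064465$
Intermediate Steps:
$H = -2052$
$X = - \frac{875311}{300135}$ ($X = \left(-257\right) \frac{1}{1177} - \frac{688}{255} = - \frac{257}{1177} - \frac{688}{255} = - \frac{875311}{300135} \approx -2.9164$)
$C = -2472$
$\frac{\left(-8 - 25\right) 0 \left(-4\right) + X}{C + H} = \frac{\left(-8 - 25\right) 0 \left(-4\right) - \frac{875311}{300135}}{-2472 - 2052} = \frac{\left(-33\right) 0 - \frac{875311}{300135}}{-4524} = \left(0 - \frac{875311}{300135}\right) \left(- \frac{1}{4524}\right) = \left(- \frac{875311}{300135}\right) \left(- \frac{1}{4524}\right) = \frac{875311}{1357810740}$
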